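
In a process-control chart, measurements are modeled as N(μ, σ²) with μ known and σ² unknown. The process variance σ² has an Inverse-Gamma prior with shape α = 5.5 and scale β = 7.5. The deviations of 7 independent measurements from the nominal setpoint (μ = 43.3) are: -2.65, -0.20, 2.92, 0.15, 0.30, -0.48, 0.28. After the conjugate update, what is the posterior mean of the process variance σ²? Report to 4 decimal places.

1.9381

With known mean μ and an Inverse-Gamma(α, β) prior on σ², the Normal likelihood is conjugate: posterior is Inv-Gamma(α + n/2, β + Σ(xᵢ−μ)²/2).
Σ(xᵢ−μ)² = (-2.65)² + (-0.20)² + (2.92)² + (0.15)² + (0.30)² + (-0.48)² + (0.28)² = 16.0102.
Posterior: Inv-Gamma(5.5 + 7/2, 7.5 + 16.0102/2) = Inv-Gamma(9.00, 15.50510).
E[σ²|data] = β/(α−1) = 15.50510/8.00 = 1.9381.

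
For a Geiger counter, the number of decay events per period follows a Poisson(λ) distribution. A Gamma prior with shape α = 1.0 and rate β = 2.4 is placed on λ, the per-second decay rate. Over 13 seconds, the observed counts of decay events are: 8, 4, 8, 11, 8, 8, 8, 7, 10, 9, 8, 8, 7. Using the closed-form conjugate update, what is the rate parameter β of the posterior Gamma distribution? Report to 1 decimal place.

15.4

With a Gamma(shape α, rate β) prior, the Poisson likelihood is conjugate: the posterior is Gamma(α + ΣXᵢ, β + n).
Sum of counts S = 104 over n = 13 seconds.
Posterior: Gamma(α+S, β+n) = Gamma(1.0+104, 2.4+13) = Gamma(105.0, 15.4).
Posterior β = 15.4.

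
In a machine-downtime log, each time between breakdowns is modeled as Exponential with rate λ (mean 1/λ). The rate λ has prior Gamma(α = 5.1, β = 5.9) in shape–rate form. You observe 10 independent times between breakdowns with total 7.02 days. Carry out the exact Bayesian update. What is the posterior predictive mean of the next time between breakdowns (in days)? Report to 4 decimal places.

0.9163

With a Gamma(shape α, rate β) prior on the exponential rate λ, the posterior after n observations with total T = Σxᵢ is Gamma(α+n, β+T).
Posterior: Gamma(5.1+10, 5.9+7.02) = Gamma(15.1, 12.92).
The predictive distribution for the next observation is Lomax; its mean is β/(α−1) = 12.92/14.1 = 0.9163.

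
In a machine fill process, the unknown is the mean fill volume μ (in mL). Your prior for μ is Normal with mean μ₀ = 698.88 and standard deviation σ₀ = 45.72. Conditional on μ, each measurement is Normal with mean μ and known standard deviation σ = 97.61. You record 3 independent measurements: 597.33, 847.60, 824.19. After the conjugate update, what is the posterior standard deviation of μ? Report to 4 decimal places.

35.5051

For Normal data with known variance σ², a Normal(μ₀, σ₀²) prior on μ is conjugate. Posterior precision = 1/σ₀² + n/σ²; posterior mean is the precision-weighted average of μ₀ and x̄.
σ₀² = 45.72² = 2090.3184, σ² = 97.61² = 9527.7121; σ² + n·σ₀² = 9527.7121 + 3·2090.3184 = 15798.6673.
Posterior precision = 1/σ₀² + n/σ² = 1/2090.3184 + 3/9527.7121 = (σ² + n·σ₀²)/(σ₀²σ²) = 15798.6673/(2090.3184·9527.7121); posterior variance σₙ² = σ₀²σ²/(σ² + n·σ₀²) = 2090.3184·9527.7121/15798.6673 = 1260.609616.
Posterior SD = √σₙ² = √(2090.3184·9527.7121/15798.6673) = 35.5051.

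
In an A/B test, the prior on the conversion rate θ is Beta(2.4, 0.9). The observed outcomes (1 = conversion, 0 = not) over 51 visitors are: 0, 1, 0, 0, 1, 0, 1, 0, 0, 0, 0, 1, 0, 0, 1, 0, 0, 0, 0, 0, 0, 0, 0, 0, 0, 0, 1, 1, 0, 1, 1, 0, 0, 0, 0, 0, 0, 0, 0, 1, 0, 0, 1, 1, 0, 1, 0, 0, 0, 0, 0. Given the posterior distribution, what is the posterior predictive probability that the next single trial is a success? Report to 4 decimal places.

The Beta prior is conjugate to a Binomial/Bernoulli likelihood; the update adds successes to α and failures to β.
Posterior: Beta(α+k, β+n−k) = Beta(2.4+13, 0.9+38) = Beta(15.4, 38.9).
For a single future Bernoulli trial, P(success | data) = α/(α+β) = 0.2836.

0.2836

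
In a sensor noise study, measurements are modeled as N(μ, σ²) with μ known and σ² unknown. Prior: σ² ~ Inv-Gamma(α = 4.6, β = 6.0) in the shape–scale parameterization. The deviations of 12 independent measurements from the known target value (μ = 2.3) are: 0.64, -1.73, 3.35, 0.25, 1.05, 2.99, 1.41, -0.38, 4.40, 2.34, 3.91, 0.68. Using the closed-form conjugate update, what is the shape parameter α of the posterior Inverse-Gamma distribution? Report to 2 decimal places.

10.60

With known mean μ and an Inverse-Gamma(α, β) prior on σ², the Normal likelihood is conjugate: posterior is Inv-Gamma(α + n/2, β + Σ(xᵢ−μ)²/2).
Σ(xᵢ−μ)² = (0.64)² + (-1.73)² + (3.35)² + (0.25)² + (1.05)² + (2.99)² + (1.41)² + (-0.38)² + (4.40)² + (2.34)² + (3.91)² + (0.68)² = 67.4487.
Posterior: Inv-Gamma(4.6 + 12/2, 6.0 + 67.4487/2) = Inv-Gamma(10.60, 39.72435).
Posterior α = 10.60.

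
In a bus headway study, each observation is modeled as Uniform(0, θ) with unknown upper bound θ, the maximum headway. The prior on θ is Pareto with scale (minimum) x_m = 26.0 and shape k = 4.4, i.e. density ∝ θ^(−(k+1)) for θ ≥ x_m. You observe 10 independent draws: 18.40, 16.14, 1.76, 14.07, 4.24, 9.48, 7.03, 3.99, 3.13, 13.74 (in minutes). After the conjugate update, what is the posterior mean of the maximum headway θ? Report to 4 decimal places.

A Pareto(scale x_m, shape k) prior on the upper bound θ of Uniform(0, θ) is conjugate: posterior is Pareto(max(x_m, max xᵢ), k + n).
Sample maximum = 18.40; prior scale x_m = 26.0 → posterior scale = max = 26.00.
Posterior shape = 4.4 + 10 = 14.4.
E[θ|data] = k·x_m/(k−1) = 14.4·26.00/13.4 = 27.9403.

27.9403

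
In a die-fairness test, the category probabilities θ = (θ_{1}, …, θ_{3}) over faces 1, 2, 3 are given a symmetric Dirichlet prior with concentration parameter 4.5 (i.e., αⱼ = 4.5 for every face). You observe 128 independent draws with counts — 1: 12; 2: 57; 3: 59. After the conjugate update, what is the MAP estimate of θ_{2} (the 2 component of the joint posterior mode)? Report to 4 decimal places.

The Dirichlet prior is conjugate to the Multinomial likelihood: each posterior αⱼ = prior αⱼ + observed count nⱼ.
Posterior concentration: (16.5, 61.5, 63.5), total = 141.5.
Joint mode component: (α_{2}−1)/(Σα−K) = 60.5/138.5 = 0.4368.

0.4368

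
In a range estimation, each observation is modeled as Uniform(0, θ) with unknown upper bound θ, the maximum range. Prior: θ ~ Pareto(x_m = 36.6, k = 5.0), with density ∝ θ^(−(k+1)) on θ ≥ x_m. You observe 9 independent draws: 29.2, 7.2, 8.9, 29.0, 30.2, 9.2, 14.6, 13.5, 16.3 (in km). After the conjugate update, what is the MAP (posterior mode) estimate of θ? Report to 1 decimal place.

36.6

A Pareto(scale x_m, shape k) prior on the upper bound θ of Uniform(0, θ) is conjugate: posterior is Pareto(max(x_m, max xᵢ), k + n).
Sample maximum = 30.2; prior scale x_m = 36.6 → posterior scale = max = 36.6.
Posterior shape = 5.0 + 9 = 14.0.
The Pareto density is decreasing on [x_m, ∞), so the mode is x_m = 36.6.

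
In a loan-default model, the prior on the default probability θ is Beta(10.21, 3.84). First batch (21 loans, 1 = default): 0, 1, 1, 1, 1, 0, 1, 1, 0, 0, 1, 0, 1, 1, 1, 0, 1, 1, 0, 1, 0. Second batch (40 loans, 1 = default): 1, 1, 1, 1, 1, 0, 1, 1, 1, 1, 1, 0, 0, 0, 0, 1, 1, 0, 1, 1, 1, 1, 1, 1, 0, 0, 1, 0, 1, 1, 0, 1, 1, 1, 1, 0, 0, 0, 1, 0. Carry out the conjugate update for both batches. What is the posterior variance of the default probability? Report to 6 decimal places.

0.002969

The Beta prior is conjugate to a Binomial/Bernoulli likelihood; the update adds successes to α and failures to β.
After batch 1: Beta(10.21+13, 3.84+8) = Beta(23.21, 11.84).
After batch 2: Beta(23.21+26, 11.84+14) = Beta(49.21, 25.84).
Var = αβ/((α+β)²(α+β+1)) = 49.21·25.84/(75.05²·76.05) = 0.002969.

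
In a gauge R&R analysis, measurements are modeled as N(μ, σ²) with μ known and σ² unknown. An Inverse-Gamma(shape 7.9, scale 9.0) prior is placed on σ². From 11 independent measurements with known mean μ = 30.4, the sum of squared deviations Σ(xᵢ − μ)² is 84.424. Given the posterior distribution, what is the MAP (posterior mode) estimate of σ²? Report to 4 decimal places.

With known mean μ and an Inverse-Gamma(α, β) prior on σ², the Normal likelihood is conjugate: posterior is Inv-Gamma(α + n/2, β + Σ(xᵢ−μ)²/2).
Posterior: Inv-Gamma(7.9 + 11/2, 9.0 + 84.424/2) = Inv-Gamma(13.40, 51.2120).
Mode = β/(α+1) = 51.2120/14.40 = 3.5564.

3.5564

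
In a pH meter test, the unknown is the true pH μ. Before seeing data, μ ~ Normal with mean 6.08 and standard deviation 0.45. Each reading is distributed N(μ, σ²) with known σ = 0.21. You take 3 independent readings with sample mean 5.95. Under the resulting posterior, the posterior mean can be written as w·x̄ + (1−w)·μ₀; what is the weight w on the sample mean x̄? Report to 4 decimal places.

For Normal data with known variance σ², a Normal(μ₀, σ₀²) prior on μ is conjugate. Posterior precision = 1/σ₀² + n/σ²; posterior mean is the precision-weighted average of μ₀ and x̄.
σ₀² = 0.45² = 0.2025, σ² = 0.21² = 0.0441. Prior precision 1/σ₀² = 1/0.2025; data precision n/σ² = 3/0.0441.
w = (n/σ²)/(1/σ₀² + n/σ²) = n·σ₀²/(σ² + n·σ₀²) = 3·0.2025/(0.0441 + 3·0.2025) = 0.6075/0.6516 = 0.9323.

0.9323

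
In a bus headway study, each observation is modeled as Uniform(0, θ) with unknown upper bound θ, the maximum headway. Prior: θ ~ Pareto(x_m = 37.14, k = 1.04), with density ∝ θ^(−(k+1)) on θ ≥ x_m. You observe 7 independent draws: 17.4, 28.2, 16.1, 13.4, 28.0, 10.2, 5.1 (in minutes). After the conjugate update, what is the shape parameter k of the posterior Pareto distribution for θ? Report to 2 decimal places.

A Pareto(scale x_m, shape k) prior on the upper bound θ of Uniform(0, θ) is conjugate: posterior is Pareto(max(x_m, max xᵢ), k + n).
Sample maximum = 28.2; prior scale x_m = 37.14 → posterior scale = max = 37.14.
Posterior shape = 1.04 + 7 = 8.04.
Posterior shape k = 8.04.

8.04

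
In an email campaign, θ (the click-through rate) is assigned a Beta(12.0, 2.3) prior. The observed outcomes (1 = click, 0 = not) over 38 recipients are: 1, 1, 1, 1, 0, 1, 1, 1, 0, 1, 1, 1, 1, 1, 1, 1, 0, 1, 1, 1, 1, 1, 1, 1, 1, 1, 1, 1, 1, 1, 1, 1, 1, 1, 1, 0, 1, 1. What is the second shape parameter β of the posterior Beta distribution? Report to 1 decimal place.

6.3

The Beta prior is conjugate to a Binomial/Bernoulli likelihood; the update adds successes to α and failures to β.
Posterior: Beta(α+k, β+n−k) = Beta(12.0+34, 2.3+4) = Beta(46.0, 6.3).
Posterior β = 6.3.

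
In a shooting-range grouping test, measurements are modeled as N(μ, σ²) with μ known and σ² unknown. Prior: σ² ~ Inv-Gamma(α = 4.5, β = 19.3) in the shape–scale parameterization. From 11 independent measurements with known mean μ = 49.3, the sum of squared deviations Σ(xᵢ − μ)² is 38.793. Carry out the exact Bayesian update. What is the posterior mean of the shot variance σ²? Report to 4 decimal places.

4.2996

With known mean μ and an Inverse-Gamma(α, β) prior on σ², the Normal likelihood is conjugate: posterior is Inv-Gamma(α + n/2, β + Σ(xᵢ−μ)²/2).
Posterior: Inv-Gamma(4.5 + 11/2, 19.3 + 38.793/2) = Inv-Gamma(10.00, 38.6965).
E[σ²|data] = β/(α−1) = 38.6965/9.00 = 4.2996.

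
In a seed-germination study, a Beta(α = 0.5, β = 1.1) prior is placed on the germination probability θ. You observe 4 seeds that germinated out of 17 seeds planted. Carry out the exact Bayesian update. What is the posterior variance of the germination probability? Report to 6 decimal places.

The Beta prior is conjugate to a Binomial/Bernoulli likelihood; the update adds successes to α and failures to β.
Posterior: Beta(α+k, β+n−k) = Beta(0.5+4, 1.1+13) = Beta(4.5, 14.1).
Var = αβ/((α+β)²(α+β+1)) = 4.5·14.1/(18.6²·19.6) = 0.009357.

0.009357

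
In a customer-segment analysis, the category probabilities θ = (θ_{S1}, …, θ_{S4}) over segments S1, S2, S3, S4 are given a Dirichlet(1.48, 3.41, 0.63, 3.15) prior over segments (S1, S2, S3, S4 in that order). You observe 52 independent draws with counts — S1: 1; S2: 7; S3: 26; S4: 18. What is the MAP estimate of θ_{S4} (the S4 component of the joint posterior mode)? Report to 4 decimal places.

The Dirichlet prior is conjugate to the Multinomial likelihood: each posterior αⱼ = prior αⱼ + observed count nⱼ.
Posterior concentration: (2.48, 10.41, 26.63, 21.15), total = 60.67.
Joint mode component: (α_{S4}−1)/(Σα−K) = 20.15/56.67 = 0.3556.

0.3556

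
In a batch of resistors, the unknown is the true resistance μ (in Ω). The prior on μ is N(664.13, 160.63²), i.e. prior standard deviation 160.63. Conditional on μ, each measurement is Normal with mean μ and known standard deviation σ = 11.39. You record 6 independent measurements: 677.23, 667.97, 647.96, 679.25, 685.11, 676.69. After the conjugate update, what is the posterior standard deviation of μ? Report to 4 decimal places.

4.6480

For Normal data with known variance σ², a Normal(μ₀, σ₀²) prior on μ is conjugate. Posterior precision = 1/σ₀² + n/σ²; posterior mean is the precision-weighted average of μ₀ and x̄.
σ₀² = 160.63² = 25801.9969, σ² = 11.39² = 129.7321; σ² + n·σ₀² = 129.7321 + 6·25801.9969 = 154941.7135.
Posterior precision = 1/σ₀² + n/σ² = 1/25801.9969 + 6/129.7321 = (σ² + n·σ₀²)/(σ₀²σ²) = 154941.7135/(25801.9969·129.7321); posterior variance σₙ² = σ₀²σ²/(σ² + n·σ₀²) = 25801.9969·129.7321/154941.7135 = 21.603913.
Posterior SD = √σₙ² = √(25801.9969·129.7321/154941.7135) = 4.6480.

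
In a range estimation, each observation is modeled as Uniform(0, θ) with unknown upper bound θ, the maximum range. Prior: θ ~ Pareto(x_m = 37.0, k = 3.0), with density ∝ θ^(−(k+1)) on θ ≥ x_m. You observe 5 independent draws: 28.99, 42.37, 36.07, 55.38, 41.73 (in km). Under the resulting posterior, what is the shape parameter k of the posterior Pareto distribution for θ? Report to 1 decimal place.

8.0

A Pareto(scale x_m, shape k) prior on the upper bound θ of Uniform(0, θ) is conjugate: posterior is Pareto(max(x_m, max xᵢ), k + n).
Sample maximum = 55.38; prior scale x_m = 37.0 → posterior scale = max = 55.38.
Posterior shape = 3.0 + 5 = 8.0.
Posterior shape k = 8.0.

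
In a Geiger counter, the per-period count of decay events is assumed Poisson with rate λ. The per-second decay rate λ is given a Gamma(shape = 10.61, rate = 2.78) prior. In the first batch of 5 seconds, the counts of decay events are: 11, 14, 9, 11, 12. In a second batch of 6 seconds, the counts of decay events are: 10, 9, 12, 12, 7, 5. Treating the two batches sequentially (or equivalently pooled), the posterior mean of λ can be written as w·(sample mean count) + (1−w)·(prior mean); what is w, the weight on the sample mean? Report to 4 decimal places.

0.7983

With a Gamma(shape α, rate β) prior, the Poisson likelihood is conjugate: the posterior is Gamma(α + ΣXᵢ, β + n).
Total number of seconds: n = 5 + 6 = 11.
Posterior mean = (α₀+S)/(β₀+n) = [n/(β₀+n)]·(S/n) + [β₀/(β₀+n)]·(α₀/β₀), so only n and β₀ enter the weight.
Weight on data w = n/(β₀+n) = 11/(2.78+11) = 11/13.78 = 0.7983.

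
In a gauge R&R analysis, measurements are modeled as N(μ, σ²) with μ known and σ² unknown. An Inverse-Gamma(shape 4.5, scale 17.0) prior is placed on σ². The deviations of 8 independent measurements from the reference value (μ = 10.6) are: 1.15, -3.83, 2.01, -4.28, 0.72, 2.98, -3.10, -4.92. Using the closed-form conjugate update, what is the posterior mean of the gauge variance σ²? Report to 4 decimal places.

7.7043

With known mean μ and an Inverse-Gamma(α, β) prior on σ², the Normal likelihood is conjugate: posterior is Inv-Gamma(α + n/2, β + Σ(xᵢ−μ)²/2).
Σ(xᵢ−μ)² = (1.15)² + (-3.83)² + (2.01)² + (-4.28)² + (0.72)² + (2.98)² + (-3.10)² + (-4.92)² = 81.5651.
Posterior: Inv-Gamma(4.5 + 8/2, 17.0 + 81.5651/2) = Inv-Gamma(8.50, 57.78255).
E[σ²|data] = β/(α−1) = 57.78255/7.50 = 7.7043.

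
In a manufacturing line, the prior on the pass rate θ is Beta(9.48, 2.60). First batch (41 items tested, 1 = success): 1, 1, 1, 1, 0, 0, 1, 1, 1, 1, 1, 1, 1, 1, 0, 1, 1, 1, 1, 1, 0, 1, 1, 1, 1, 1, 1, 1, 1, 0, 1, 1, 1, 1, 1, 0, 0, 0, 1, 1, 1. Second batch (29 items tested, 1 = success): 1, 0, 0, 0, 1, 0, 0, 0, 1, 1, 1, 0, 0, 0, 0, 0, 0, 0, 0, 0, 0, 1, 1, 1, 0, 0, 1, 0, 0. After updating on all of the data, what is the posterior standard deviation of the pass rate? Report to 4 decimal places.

The Beta prior is conjugate to a Binomial/Bernoulli likelihood; the update adds successes to α and failures to β.
After batch 1: Beta(9.48+33, 2.60+8) = Beta(42.48, 10.60).
After batch 2: Beta(42.48+9, 10.60+20) = Beta(51.48, 30.60).
Var = αβ/((α+β)²(α+β+1)) = 51.48·30.60/(82.08²·83.08) = 0.00281442; SD = √0.00281442 = 0.0531.

0.0531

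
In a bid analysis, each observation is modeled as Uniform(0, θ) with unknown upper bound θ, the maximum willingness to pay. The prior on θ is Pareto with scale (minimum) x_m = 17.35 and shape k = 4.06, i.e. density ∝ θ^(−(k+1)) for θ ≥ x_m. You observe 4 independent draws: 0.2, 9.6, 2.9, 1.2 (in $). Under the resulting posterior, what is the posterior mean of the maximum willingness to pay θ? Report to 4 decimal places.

19.8075

A Pareto(scale x_m, shape k) prior on the upper bound θ of Uniform(0, θ) is conjugate: posterior is Pareto(max(x_m, max xᵢ), k + n).
Sample maximum = 9.6; prior scale x_m = 17.35 → posterior scale = max = 17.35.
Posterior shape = 4.06 + 4 = 8.06.
E[θ|data] = k·x_m/(k−1) = 8.06·17.35/7.06 = 19.8075.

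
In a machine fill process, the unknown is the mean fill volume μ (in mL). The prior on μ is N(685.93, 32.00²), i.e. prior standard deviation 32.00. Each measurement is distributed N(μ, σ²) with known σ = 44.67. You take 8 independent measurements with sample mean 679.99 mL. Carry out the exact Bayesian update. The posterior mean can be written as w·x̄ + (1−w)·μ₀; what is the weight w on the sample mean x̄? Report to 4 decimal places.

0.8041

For Normal data with known variance σ², a Normal(μ₀, σ₀²) prior on μ is conjugate. Posterior precision = 1/σ₀² + n/σ²; posterior mean is the precision-weighted average of μ₀ and x̄.
σ₀² = 32.00² = 1024, σ² = 44.67² = 1995.4089. Prior precision 1/σ₀² = 1/1024; data precision n/σ² = 8/1995.4089.
w = (n/σ²)/(1/σ₀² + n/σ²) = n·σ₀²/(σ² + n·σ₀²) = 8·1024/(1995.4089 + 8·1024) = 8192/10187.4089 = 0.8041.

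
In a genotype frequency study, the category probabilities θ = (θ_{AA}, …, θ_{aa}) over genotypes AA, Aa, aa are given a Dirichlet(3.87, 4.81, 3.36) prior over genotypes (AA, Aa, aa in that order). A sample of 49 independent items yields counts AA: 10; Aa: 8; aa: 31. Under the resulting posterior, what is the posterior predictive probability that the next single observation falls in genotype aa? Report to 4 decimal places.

0.5629

The Dirichlet prior is conjugate to the Multinomial likelihood: each posterior αⱼ = prior αⱼ + observed count nⱼ.
Posterior concentration: (13.87, 12.81, 34.36), total = 61.04.
P(next = aa | data) = α_{aa}/Σα = 0.5629.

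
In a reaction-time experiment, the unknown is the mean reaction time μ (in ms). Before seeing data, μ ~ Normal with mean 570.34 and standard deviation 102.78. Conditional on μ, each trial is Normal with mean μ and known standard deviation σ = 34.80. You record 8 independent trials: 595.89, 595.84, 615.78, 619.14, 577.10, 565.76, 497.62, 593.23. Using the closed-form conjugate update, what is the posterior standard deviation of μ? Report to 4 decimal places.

For Normal data with known variance σ², a Normal(μ₀, σ₀²) prior on μ is conjugate. Posterior precision = 1/σ₀² + n/σ²; posterior mean is the precision-weighted average of μ₀ and x̄.
σ₀² = 102.78² = 10563.7284, σ² = 34.80² = 1211.04; σ² + n·σ₀² = 1211.04 + 8·10563.7284 = 85720.8672.
Posterior precision = 1/σ₀² + n/σ² = 1/10563.7284 + 8/1211.04 = (σ² + n·σ₀²)/(σ₀²σ²) = 85720.8672/(10563.7284·1211.04); posterior variance σₙ² = σ₀²σ²/(σ² + n·σ₀²) = 10563.7284·1211.04/85720.8672 = 149.241346.
Posterior SD = √σₙ² = √(10563.7284·1211.04/85720.8672) = 12.2164.

12.2164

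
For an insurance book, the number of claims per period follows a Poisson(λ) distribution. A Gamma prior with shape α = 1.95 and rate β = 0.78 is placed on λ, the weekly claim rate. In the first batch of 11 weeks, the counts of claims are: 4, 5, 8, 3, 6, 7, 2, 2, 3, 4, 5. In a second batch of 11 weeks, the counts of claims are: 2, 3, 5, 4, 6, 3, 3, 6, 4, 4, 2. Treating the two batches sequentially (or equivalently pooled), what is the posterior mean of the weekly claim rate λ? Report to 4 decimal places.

4.0803

With a Gamma(shape α, rate β) prior, the Poisson likelihood is conjugate: the posterior is Gamma(α + ΣXᵢ, β + n).
Batch 1: sum of counts S = 49 over n = 11 weeks.
After batch 1: Gamma(α+S, β+n) = Gamma(1.95+49, 0.78+11) = Gamma(50.95, 11.78).
Batch 2: sum of counts S = 42 over n = 11 weeks.
After batch 2: Gamma(α+S, β+n) = Gamma(50.95+42, 11.78+11) = Gamma(92.95, 22.78).
Posterior mean = α/β = 92.95/22.78 = 4.0803.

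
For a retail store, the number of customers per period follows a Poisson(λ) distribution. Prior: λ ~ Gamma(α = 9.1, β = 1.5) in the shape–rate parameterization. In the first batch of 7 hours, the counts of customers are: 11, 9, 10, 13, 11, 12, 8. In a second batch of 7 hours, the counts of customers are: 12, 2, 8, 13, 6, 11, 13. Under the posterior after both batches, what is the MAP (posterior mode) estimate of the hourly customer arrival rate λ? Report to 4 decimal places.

With a Gamma(shape α, rate β) prior, the Poisson likelihood is conjugate: the posterior is Gamma(α + ΣXᵢ, β + n).
Batch 1: sum of counts S = 74 over n = 7 hours.
After batch 1: Gamma(α+S, β+n) = Gamma(9.1+74, 1.5+7) = Gamma(83.1, 8.5).
Batch 2: sum of counts S = 65 over n = 7 hours.
After batch 2: Gamma(α+S, β+n) = Gamma(83.1+65, 8.5+7) = Gamma(148.1, 15.5).
Mode of Gamma(α,β) for α≥1 is (α−1)/β = 147.1/15.5 = 9.4903.

9.4903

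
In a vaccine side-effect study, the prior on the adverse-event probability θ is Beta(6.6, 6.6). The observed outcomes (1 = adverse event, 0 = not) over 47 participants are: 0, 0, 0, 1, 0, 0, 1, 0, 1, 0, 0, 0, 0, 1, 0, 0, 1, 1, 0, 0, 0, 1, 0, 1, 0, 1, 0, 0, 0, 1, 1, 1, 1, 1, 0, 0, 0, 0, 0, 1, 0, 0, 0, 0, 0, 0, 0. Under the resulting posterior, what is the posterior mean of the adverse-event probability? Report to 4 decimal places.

0.3588

The Beta prior is conjugate to a Binomial/Bernoulli likelihood; the update adds successes to α and failures to β.
Posterior: Beta(α+k, β+n−k) = Beta(6.6+15, 6.6+32) = Beta(21.6, 38.6).
Posterior mean = α/(α+β) = 21.6/60.2 = 0.3588.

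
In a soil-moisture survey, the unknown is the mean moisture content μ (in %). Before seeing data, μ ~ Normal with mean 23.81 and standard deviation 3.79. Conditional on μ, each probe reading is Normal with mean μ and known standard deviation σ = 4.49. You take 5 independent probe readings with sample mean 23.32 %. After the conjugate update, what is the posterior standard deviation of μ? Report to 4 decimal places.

1.7743

For Normal data with known variance σ², a Normal(μ₀, σ₀²) prior on μ is conjugate. Posterior precision = 1/σ₀² + n/σ²; posterior mean is the precision-weighted average of μ₀ and x̄.
σ₀² = 3.79² = 14.3641, σ² = 4.49² = 20.1601; σ² + n·σ₀² = 20.1601 + 5·14.3641 = 91.9806.
Posterior precision = 1/σ₀² + n/σ² = 1/14.3641 + 5/20.1601 = (σ² + n·σ₀²)/(σ₀²σ²) = 91.9806/(14.3641·20.1601); posterior variance σₙ² = σ₀²σ²/(σ² + n·σ₀²) = 14.3641·20.1601/91.9806 = 3.148291.
Posterior SD = √σₙ² = √(14.3641·20.1601/91.9806) = 1.7743.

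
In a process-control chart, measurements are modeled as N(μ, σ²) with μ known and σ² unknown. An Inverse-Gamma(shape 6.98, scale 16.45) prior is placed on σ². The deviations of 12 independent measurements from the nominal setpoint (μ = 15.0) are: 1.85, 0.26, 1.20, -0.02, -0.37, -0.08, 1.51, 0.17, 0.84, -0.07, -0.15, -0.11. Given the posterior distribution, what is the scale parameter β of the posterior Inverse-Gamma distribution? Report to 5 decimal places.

20.51395

With known mean μ and an Inverse-Gamma(α, β) prior on σ², the Normal likelihood is conjugate: posterior is Inv-Gamma(α + n/2, β + Σ(xᵢ−μ)²/2).
Σ(xᵢ−μ)² = (1.85)² + (0.26)² + (1.20)² + (-0.02)² + (-0.37)² + (-0.08)² + (1.51)² + (0.17)² + (0.84)² + (-0.07)² + (-0.15)² + (-0.11)² = 8.1279.
Posterior: Inv-Gamma(6.98 + 12/2, 16.45 + 8.1279/2) = Inv-Gamma(12.98, 20.51395).
Posterior β = 20.51395.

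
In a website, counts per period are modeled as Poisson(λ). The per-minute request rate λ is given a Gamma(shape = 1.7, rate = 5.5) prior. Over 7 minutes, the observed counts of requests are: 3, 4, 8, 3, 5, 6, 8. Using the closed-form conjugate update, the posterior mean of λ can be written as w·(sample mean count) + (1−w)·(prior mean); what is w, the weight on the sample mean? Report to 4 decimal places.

With a Gamma(shape α, rate β) prior, the Poisson likelihood is conjugate: the posterior is Gamma(α + ΣXᵢ, β + n).
Posterior mean = (α₀+S)/(β₀+n) = [n/(β₀+n)]·(S/n) + [β₀/(β₀+n)]·(α₀/β₀), so only n and β₀ enter the weight.
Weight on data w = n/(β₀+n) = 7/(5.5+7) = 7/12.5 = 0.5600.

0.5600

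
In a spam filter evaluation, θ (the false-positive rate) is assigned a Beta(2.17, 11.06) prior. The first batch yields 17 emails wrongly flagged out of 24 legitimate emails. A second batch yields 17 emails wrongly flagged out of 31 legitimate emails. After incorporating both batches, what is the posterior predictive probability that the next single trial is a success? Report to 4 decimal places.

The Beta prior is conjugate to a Binomial/Bernoulli likelihood; the update adds successes to α and failures to β.
After batch 1: Beta(2.17+17, 11.06+7) = Beta(19.17, 18.06).
After batch 2: Beta(19.17+17, 18.06+14) = Beta(36.17, 32.06).
For a single future Bernoulli trial, P(success | data) = α/(α+β) = 0.5301.

0.5301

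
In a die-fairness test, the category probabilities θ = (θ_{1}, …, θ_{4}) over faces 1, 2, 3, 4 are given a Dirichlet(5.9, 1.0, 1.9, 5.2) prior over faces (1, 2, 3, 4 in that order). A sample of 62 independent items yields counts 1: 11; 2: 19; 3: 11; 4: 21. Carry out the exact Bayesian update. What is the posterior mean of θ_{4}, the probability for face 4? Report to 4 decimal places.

0.3447

The Dirichlet prior is conjugate to the Multinomial likelihood: each posterior αⱼ = prior αⱼ + observed count nⱼ.
Posterior concentration: (16.9, 20.0, 12.9, 26.2), total = 76.0.
E[θ_{4}|data] = α_{4}/Σα = 26.2/76.0 = 0.3447.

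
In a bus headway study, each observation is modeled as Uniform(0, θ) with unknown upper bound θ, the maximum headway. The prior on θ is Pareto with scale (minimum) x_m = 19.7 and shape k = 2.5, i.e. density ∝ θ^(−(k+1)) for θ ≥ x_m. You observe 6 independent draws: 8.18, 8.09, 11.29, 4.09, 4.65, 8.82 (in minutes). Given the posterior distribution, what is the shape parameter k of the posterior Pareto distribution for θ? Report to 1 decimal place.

8.5

A Pareto(scale x_m, shape k) prior on the upper bound θ of Uniform(0, θ) is conjugate: posterior is Pareto(max(x_m, max xᵢ), k + n).
Sample maximum = 11.29; prior scale x_m = 19.7 → posterior scale = max = 19.70.
Posterior shape = 2.5 + 6 = 8.5.
Posterior shape k = 8.5.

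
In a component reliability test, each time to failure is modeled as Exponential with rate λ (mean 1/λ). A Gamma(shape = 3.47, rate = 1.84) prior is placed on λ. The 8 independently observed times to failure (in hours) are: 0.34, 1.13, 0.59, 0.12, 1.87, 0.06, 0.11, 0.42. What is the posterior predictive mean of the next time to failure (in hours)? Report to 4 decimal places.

With a Gamma(shape α, rate β) prior on the exponential rate λ, the posterior after n observations with total T = Σxᵢ is Gamma(α+n, β+T).
Sum of observations T = 4.64 hours; n = 8.
Posterior: Gamma(3.47+8, 1.84+4.64) = Gamma(11.47, 6.48).
The predictive distribution for the next observation is Lomax; its mean is β/(α−1) = 6.48/10.47 = 0.6189.

0.6189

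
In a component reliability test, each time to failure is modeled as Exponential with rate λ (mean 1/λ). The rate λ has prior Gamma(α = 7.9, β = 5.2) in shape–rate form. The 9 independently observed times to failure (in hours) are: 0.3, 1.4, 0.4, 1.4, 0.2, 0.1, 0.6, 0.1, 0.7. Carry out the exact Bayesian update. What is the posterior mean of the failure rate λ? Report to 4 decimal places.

With a Gamma(shape α, rate β) prior on the exponential rate λ, the posterior after n observations with total T = Σxᵢ is Gamma(α+n, β+T).
Sum of observations T = 5.2 hours; n = 9.
Posterior: Gamma(7.9+9, 5.2+5.2) = Gamma(16.9, 10.4).
Posterior mean of λ = α/β = 16.9/10.4 = 1.6250.

1.6250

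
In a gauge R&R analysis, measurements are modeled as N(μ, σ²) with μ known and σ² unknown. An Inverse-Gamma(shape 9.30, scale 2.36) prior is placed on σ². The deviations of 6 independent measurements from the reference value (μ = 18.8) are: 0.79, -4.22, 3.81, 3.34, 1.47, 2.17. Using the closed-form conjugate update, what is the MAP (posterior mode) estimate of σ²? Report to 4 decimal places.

With known mean μ and an Inverse-Gamma(α, β) prior on σ², the Normal likelihood is conjugate: posterior is Inv-Gamma(α + n/2, β + Σ(xᵢ−μ)²/2).
Σ(xᵢ−μ)² = (0.79)² + (-4.22)² + (3.81)² + (3.34)² + (1.47)² + (2.17)² = 50.9740.
Posterior: Inv-Gamma(9.30 + 6/2, 2.36 + 50.9740/2) = Inv-Gamma(12.30, 27.84700).
Mode = β/(α+1) = 27.84700/13.30 = 2.0938.

2.0938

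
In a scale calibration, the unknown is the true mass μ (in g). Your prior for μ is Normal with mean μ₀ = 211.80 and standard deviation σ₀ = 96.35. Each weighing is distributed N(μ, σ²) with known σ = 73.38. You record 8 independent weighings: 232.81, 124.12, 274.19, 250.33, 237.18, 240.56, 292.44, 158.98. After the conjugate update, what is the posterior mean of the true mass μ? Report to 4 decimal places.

225.3442

For Normal data with known variance σ², a Normal(μ₀, σ₀²) prior on μ is conjugate. Posterior precision = 1/σ₀² + n/σ²; posterior mean is the precision-weighted average of μ₀ and x̄.
Σxᵢ = 232.81 + 124.12 + 274.19 + 250.33 + 237.18 + 240.56 + 292.44 + 158.98 = 1810.61, so n·x̄ = 1810.61.
σ₀² = 96.35² = 9283.3225, σ² = 73.38² = 5384.6244; σ² + n·σ₀² = 5384.6244 + 8·9283.3225 = 79651.2044.
Posterior mean = (μ₀/σ₀² + n·x̄/σ²)/(1/σ₀² + n/σ²) = (σ²·μ₀ + σ₀²·n·x̄)/(σ² + n·σ₀²) = (5384.6244·211.80 + 9283.3225·1810.61)/79651.2044 = 17948939.999645/79651.2044 = 225.3442.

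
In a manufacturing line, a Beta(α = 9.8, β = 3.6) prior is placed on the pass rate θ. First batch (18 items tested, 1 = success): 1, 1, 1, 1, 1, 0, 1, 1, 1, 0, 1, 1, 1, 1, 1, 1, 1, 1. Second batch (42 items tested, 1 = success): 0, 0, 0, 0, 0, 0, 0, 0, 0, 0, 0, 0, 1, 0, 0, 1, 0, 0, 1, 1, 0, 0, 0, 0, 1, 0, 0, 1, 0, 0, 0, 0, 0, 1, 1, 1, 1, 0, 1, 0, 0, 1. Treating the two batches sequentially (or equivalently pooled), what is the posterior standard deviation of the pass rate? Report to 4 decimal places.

The Beta prior is conjugate to a Binomial/Bernoulli likelihood; the update adds successes to α and failures to β.
After batch 1: Beta(9.8+16, 3.6+2) = Beta(25.8, 5.6).
After batch 2: Beta(25.8+12, 5.6+30) = Beta(37.8, 35.6).
Var = αβ/((α+β)²(α+β+1)) = 37.8·35.6/(73.4²·74.4) = 0.00335720; SD = √0.00335720 = 0.0579.

0.0579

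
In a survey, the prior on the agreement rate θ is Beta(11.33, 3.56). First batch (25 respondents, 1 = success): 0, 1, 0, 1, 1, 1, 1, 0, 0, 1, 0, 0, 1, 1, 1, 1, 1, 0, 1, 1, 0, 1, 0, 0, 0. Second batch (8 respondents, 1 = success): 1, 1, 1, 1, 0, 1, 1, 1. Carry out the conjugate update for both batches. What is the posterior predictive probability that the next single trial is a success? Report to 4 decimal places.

The Beta prior is conjugate to a Binomial/Bernoulli likelihood; the update adds successes to α and failures to β.
After batch 1: Beta(11.33+14, 3.56+11) = Beta(25.33, 14.56).
After batch 2: Beta(25.33+7, 14.56+1) = Beta(32.33, 15.56).
For a single future Bernoulli trial, P(success | data) = α/(α+β) = 0.6751.

0.6751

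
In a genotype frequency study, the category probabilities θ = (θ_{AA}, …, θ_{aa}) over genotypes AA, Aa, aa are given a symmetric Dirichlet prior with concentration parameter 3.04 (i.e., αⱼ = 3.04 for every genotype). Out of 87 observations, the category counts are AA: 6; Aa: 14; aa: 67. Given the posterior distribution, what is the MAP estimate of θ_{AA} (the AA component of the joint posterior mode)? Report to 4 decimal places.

0.0863

The Dirichlet prior is conjugate to the Multinomial likelihood: each posterior αⱼ = prior αⱼ + observed count nⱼ.
Posterior concentration: (9.04, 17.04, 70.04), total = 96.12.
Joint mode component: (α_{AA}−1)/(Σα−K) = 8.04/93.12 = 0.0863.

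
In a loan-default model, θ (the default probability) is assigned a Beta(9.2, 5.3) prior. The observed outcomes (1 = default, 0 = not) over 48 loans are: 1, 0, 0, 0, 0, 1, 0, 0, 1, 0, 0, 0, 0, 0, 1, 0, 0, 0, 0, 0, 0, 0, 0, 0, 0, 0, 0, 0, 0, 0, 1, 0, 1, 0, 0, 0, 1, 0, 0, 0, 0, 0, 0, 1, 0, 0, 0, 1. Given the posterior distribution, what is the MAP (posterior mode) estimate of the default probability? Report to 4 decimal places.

The Beta prior is conjugate to a Binomial/Bernoulli likelihood; the update adds successes to α and failures to β.
Posterior: Beta(α+k, β+n−k) = Beta(9.2+9, 5.3+39) = Beta(18.2, 44.3).
Mode of Beta(a,b) for a,b>1 is (a−1)/(a+b−2) = 17.2/60.5 = 0.2843.

0.2843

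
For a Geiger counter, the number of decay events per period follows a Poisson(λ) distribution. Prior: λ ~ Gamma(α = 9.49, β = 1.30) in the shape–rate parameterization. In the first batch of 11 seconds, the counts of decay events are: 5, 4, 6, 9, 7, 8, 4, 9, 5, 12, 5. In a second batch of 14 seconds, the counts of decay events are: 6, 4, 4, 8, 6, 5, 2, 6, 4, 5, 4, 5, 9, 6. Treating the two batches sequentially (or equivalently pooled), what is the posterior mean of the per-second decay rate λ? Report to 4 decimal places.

With a Gamma(shape α, rate β) prior, the Poisson likelihood is conjugate: the posterior is Gamma(α + ΣXᵢ, β + n).
Batch 1: sum of counts S = 74 over n = 11 seconds.
After batch 1: Gamma(α+S, β+n) = Gamma(9.49+74, 1.30+11) = Gamma(83.49, 12.30).
Batch 2: sum of counts S = 74 over n = 14 seconds.
After batch 2: Gamma(α+S, β+n) = Gamma(83.49+74, 12.30+14) = Gamma(157.49, 26.30).
Posterior mean = α/β = 157.49/26.30 = 5.9882.

5.9882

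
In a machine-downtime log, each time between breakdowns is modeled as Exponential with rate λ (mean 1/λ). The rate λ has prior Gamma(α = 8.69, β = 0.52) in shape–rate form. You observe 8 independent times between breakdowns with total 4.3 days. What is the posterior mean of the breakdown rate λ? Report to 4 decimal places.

With a Gamma(shape α, rate β) prior on the exponential rate λ, the posterior after n observations with total T = Σxᵢ is Gamma(α+n, β+T).
Posterior: Gamma(8.69+8, 0.52+4.3) = Gamma(16.69, 4.82).
Posterior mean of λ = α/β = 16.69/4.82 = 3.4627.

3.4627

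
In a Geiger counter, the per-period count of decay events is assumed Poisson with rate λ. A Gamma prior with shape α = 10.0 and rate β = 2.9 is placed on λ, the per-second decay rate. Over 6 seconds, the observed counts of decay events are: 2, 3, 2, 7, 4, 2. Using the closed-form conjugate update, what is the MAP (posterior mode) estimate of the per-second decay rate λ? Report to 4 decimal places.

3.2584

With a Gamma(shape α, rate β) prior, the Poisson likelihood is conjugate: the posterior is Gamma(α + ΣXᵢ, β + n).
Sum of counts S = 20 over n = 6 seconds.
Posterior: Gamma(α+S, β+n) = Gamma(10.0+20, 2.9+6) = Gamma(30.0, 8.9).
Mode of Gamma(α,β) for α≥1 is (α−1)/β = 29.0/8.9 = 3.2584.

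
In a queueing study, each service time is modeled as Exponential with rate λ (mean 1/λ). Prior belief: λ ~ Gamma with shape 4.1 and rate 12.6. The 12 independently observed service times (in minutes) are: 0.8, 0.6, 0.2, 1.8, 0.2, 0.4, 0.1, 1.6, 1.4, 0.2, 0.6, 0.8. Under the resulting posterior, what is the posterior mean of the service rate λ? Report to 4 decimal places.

0.7559

With a Gamma(shape α, rate β) prior on the exponential rate λ, the posterior after n observations with total T = Σxᵢ is Gamma(α+n, β+T).
Sum of observations T = 8.7 minutes; n = 12.
Posterior: Gamma(4.1+12, 12.6+8.7) = Gamma(16.1, 21.3).
Posterior mean of λ = α/β = 16.1/21.3 = 0.7559.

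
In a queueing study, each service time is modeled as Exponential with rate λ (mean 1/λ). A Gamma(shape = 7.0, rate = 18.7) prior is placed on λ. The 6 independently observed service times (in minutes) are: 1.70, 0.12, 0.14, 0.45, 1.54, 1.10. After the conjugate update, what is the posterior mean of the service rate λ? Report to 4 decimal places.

0.5474

With a Gamma(shape α, rate β) prior on the exponential rate λ, the posterior after n observations with total T = Σxᵢ is Gamma(α+n, β+T).
Sum of observations T = 5.05 minutes; n = 6.
Posterior: Gamma(7.0+6, 18.7+5.05) = Gamma(13.0, 23.75).
Posterior mean of λ = α/β = 13.0/23.75 = 0.5474.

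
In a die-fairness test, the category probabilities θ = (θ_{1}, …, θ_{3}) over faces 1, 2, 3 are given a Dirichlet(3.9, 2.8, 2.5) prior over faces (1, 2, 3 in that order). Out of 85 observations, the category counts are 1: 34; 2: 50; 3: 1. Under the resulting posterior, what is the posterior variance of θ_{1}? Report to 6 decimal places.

The Dirichlet prior is conjugate to the Multinomial likelihood: each posterior αⱼ = prior αⱼ + observed count nⱼ.
Posterior concentration: (37.9, 52.8, 3.5), total = 94.2.
Var[θ_j] = α_j(Σα−α_j)/((Σα)²(Σα+1)) = 37.9·56.3/(94.2²·95.2) = 0.002526.

0.002526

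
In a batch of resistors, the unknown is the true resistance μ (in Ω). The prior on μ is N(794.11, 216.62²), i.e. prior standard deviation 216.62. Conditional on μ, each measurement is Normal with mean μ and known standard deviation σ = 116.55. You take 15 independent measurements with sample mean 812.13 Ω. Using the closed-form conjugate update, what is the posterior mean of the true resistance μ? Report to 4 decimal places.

For Normal data with known variance σ², a Normal(μ₀, σ₀²) prior on μ is conjugate. Posterior precision = 1/σ₀² + n/σ²; posterior mean is the precision-weighted average of μ₀ and x̄.
n·x̄ = 15·812.13 = 12181.95.
σ₀² = 216.62² = 46924.2244, σ² = 116.55² = 13583.9025; σ² + n·σ₀² = 13583.9025 + 15·46924.2244 = 717447.2685.
Posterior mean = (μ₀/σ₀² + n·x̄/σ²)/(1/σ₀² + n/σ²) = (σ²·μ₀ + σ₀²·n·x̄)/(σ² + n·σ₀²) = (13583.9025·794.11 + 46924.2244·12181.95)/717447.2685 = 582415668.243855/717447.2685 = 811.7888.

811.7888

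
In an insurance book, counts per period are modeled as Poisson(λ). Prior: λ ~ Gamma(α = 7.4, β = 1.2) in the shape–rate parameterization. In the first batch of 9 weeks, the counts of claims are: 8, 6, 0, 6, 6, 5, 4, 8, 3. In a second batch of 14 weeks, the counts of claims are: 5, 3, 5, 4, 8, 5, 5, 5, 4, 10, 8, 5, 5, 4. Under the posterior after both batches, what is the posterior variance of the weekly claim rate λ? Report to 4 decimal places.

0.2210

With a Gamma(shape α, rate β) prior, the Poisson likelihood is conjugate: the posterior is Gamma(α + ΣXᵢ, β + n).
Batch 1: sum of counts S = 46 over n = 9 weeks.
After batch 1: Gamma(α+S, β+n) = Gamma(7.4+46, 1.2+9) = Gamma(53.4, 10.2).
Batch 2: sum of counts S = 76 over n = 14 weeks.
After batch 2: Gamma(α+S, β+n) = Gamma(53.4+76, 10.2+14) = Gamma(129.4, 24.2).
Var = α/β² = 129.4/24.2² = 0.2210.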